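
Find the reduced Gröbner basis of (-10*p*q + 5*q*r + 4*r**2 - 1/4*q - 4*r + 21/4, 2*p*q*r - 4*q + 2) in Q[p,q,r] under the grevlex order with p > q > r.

f_1 = -10*p*q + 5*q*r + 4*r**2 - 1/4*q - 4*r + 21/4, LT = p*q.
f_2 = 2*p*q*r - 4*q + 2, LT = p*q*r.

S(f_1,f_2): lcm = p*q*r. S = -1/2*q*r**2 - 2/5*r**3 + 1/40*q*r + 2/5*r**2 + 2*q - 21/40*r - 1.
  reduce S modulo (f_1, f_2):
  remainder -1/2*q*r**2 - 2/5*r**3 + 1/40*q*r + 2/5*r**2 + 2*q - 21/40*r - 1 ≠ 0; add g_3 = -1/2*q*r**2 - 2/5*r**3 + 1/40*q*r + 2/5*r**2 + 2*q - 21/40*r - 1 to the basis.

S(f_1,g_3): lcm = p*q*r**2. S = -4/5*p*r**3 - 1/2*q*r**3 - 2/5*r**4 + 1/20*p*q*r + 4/5*p*r**2 + 1/40*q*r**2 + 2/5*r**3 + 4*p*q - 21/20*p*r - 21/40*r**2 - 2*p.
  reduce S modulo (f_1, f_2, g_3):
  remainder -4/5*p*r**3 + 4/5*p*r**2 - 21/20*p*r + 8/5*r**2 - 2*p - 3/5*r + 41/20 ≠ 0; add g_4 = -4/5*p*r**3 + 4/5*p*r**2 - 21/20*p*r + 8/5*r**2 - 2*p - 3/5*r + 41/20 to the basis.

The other S-polynomials (S(f_2,g_3), S(f_1,g_4), S(f_2,g_4), S(g_3,g_4)) all reduce to 0 modulo the current basis, so we have a Gröbner basis.
Inter-reduce: drop elements whose leading term is divisible by another's, tail-reduce, and make monic.

G = {p*r**3 - p*r**2 + 21/16*p*r - 2*r**2 + 5/2*p + 3/4*r - 41/16, q*r**2 + 4/5*r**3 - 1/20*q*r - 4/5*r**2 - 4*q + 21/20*r + 2, p*q - 1/2*q*r - 2/5*r**2 + 1/40*q + 2/5*r - 21/40}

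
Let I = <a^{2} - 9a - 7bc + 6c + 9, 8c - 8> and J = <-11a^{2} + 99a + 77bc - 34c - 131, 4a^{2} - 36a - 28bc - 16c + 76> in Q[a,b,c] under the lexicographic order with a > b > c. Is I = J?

Equality of ideals is decidable: compute both reduced Gröbner bases (unique for the ordering) and check whether they agree.
Buchberger on the first generating set:
f_1 = a^{2} - 9a - 7bc + 6c + 9, LT = a^{2}.
f_2 = 8c - 8, LT = c.

The S-polynomials (S(f_1,f_2)) all reduce to 0 modulo the current basis, so we have a Gröbner basis.
Inter-reduce: drop elements whose leading term is divisible by another's, tail-reduce, and make monic.
Reduced Gröbner basis: {a^{2} - 9a - 7b + 15, c - 1}.

Buchberger on the second generating set:
h_1 = -11a^{2} + 99a + 77bc - 34c - 131, LT = a^{2}.
h_2 = 4a^{2} - 36a - 28bc - 16c + 76, LT = a^{2}.

S(h_1,h_2): lcm = a^{2}. S = \tfrac{78}{11}c - \tfrac{78}{11}.
  reduce S modulo (h_1, h_2):
  remainder \tfrac{78}{11}c - \tfrac{78}{11} ≠ 0; add k_3 = \tfrac{78}{11}c - \tfrac{78}{11} to the basis.

The other S-polynomials (S(h_1,k_3), S(h_2,k_3)) all reduce to 0 modulo the current basis, so we have a Gröbner basis.
Inter-reduce: drop elements whose leading term is divisible by another's, tail-reduce, and make monic.
Reduced Gröbner basis: {a^{2} - 9a - 7b + 15, c - 1}.

Same reduced basis, so the two generating sets span the same ideal.

Yes, the ideals are equal.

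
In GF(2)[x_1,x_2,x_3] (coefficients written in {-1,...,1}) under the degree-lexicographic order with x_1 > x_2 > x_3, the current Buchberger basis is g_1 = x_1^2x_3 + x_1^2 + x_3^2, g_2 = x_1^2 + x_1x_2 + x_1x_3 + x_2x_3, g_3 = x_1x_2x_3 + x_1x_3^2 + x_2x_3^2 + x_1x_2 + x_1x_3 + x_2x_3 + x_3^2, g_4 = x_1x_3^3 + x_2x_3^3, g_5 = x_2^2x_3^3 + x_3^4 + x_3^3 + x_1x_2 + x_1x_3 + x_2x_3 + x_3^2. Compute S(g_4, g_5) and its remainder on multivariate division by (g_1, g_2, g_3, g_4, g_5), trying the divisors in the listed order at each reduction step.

lcm(LM(g_4), LM(g_5)) = x_1x_2^2x_3^3.
S = (lcm/LT(g_4))·g_4 − (lcm/LT(g_5))·g_5 = x_2^3x_3^3 + x_1x_3^4 + x_1x_3^3 + x_1^2x_2 + x_1^2x_3 + x_1x_2x_3 + x_1x_3^2.
Reduce S modulo (g_1, g_2, g_3, g_4, g_5) in that order:
  leading term x_2^3x_3^3: subtract (x_2)·g_5 from x_2^3x_3^3 + x_1x_3^4 + x_1x_3^3 + x_1^2x_2 + x_1^2x_3 + x_1x_2x_3 + x_1x_3^2 → x_1x_3^4 + x_2x_3^4 + x_1x_3^3 + x_2x_3^3 + x_1^2x_2 + x_1^2x_3 + x_1x_2^2 + x_1x_3^2 + x_2^2x_3 + x_2x_3^2
  leading term x_1x_3^4: subtract (x_3)·g_4 from x_1x_3^4 + x_2x_3^4 + x_1x_3^3 + x_2x_3^3 + x_1^2x_2 + x_1^2x_3 + x_1x_2^2 + x_1x_3^2 + x_2^2x_3 + x_2x_3^2 → x_1x_3^3 + x_2x_3^3 + x_1^2x_2 + x_1^2x_3 + x_1x_2^2 + x_1x_3^2 + x_2^2x_3 + x_2x_3^2
  leading term x_1x_3^3: subtract (1)·g_4 from x_1x_3^3 + x_2x_3^3 + x_1^2x_2 + x_1^2x_3 + x_1x_2^2 + x_1x_3^2 + x_2^2x_3 + x_2x_3^2 → x_1^2x_2 + x_1^2x_3 + x_1x_2^2 + x_1x_3^2 + x_2^2x_3 + x_2x_3^2
  leading term x_1^2x_2: subtract (x_2)·g_2 from x_1^2x_2 + x_1^2x_3 + x_1x_2^2 + x_1x_3^2 + x_2^2x_3 + x_2x_3^2 → x_1^2x_3 + x_1x_2x_3 + x_1x_3^2 + x_2x_3^2
  leading term x_1^2x_3: subtract (1)·g_1 from x_1^2x_3 + x_1x_2x_3 + x_1x_3^2 + x_2x_3^2 → x_1x_2x_3 + x_1x_3^2 + x_2x_3^2 + x_1^2 + x_3^2
  leading term x_1x_2x_3: subtract (1)·g_3 from x_1x_2x_3 + x_1x_3^2 + x_2x_3^2 + x_1^2 + x_3^2 → x_1^2 + x_1x_2 + x_1x_3 + x_2x_3
  leading term x_1^2: subtract (1)·g_2 from x_1^2 + x_1x_2 + x_1x_3 + x_2x_3 → 0
The remainder is 0, so this S-polynomial contributes no new basis element.

S(g_4, g_5) = x_2^3x_3^3 + x_1x_3^4 + x_1x_3^3 + x_1^2x_2 + x_1^2x_3 + x_1x_2x_3 + x_1x_3^2; remainder on division = 0.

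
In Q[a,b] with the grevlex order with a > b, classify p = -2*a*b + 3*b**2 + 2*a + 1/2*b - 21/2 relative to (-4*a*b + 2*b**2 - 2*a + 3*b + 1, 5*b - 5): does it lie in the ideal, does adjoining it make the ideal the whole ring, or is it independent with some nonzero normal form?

Adjoining -2*a*b + 3*b**2 + 2*a + 1/2*b - 21/2 makes the ideal the whole ring: the system is inconsistent.

First compute the reduced Gröbner basis of I by Buchberger's algorithm.
f_1 = -4*a*b + 2*b**2 - 2*a + 3*b + 1, LT = a*b.
f_2 = 5*b - 5, LT = b.

S(f_1,f_2): lcm = a*b. S = -1/2*b**2 + 3/2*a - 3/4*b - 1/4.
  leading term b**2: subtract (-1/10*b)·f_2 from -1/2*b**2 + 3/2*a - 3/4*b - 1/4 → 3/2*a - 5/4*b - 1/4
  leading term a: no divisor's leading term divides it; move 3/2*a to the remainder.
  leading term b: subtract (-1/4)·f_2 from -5/4*b - 1/4 → -3/2
  leading term 1: no divisor's leading term divides it; move -3/2 to the remainder.
  remainder 3/2*a - 3/2 ≠ 0; add h_3 = 3/2*a - 3/2 to the basis.

The other S-polynomials (S(f_1,h_3), S(f_2,h_3)) all reduce to 0 modulo the current basis, so we have a Gröbner basis.
Inter-reduce: drop elements whose leading term is divisible by another's, tail-reduce, and make monic.
Reduced Gröbner basis: {a - 1, b - 1}.
Label its elements g_1 = a - 1, g_2 = b - 1.

Reduce p = -2*a*b + 3*b**2 + 2*a + 1/2*b - 21/2 modulo G:
  leading term a*b: subtract (-2*b)·g_1 from -2*a*b + 3*b**2 + 2*a + 1/2*b - 21/2 → 3*b**2 + 2*a - 3/2*b - 21/2
  leading term b**2: subtract (3*b)·g_2 from 3*b**2 + 2*a - 3/2*b - 21/2 → 2*a + 3/2*b - 21/2
  leading term a: subtract (2)·g_1 from 2*a + 3/2*b - 21/2 → 3/2*b - 17/2
  leading term b: subtract (3/2)·g_2 from 3/2*b - 17/2 → -7
  leading term 1: no divisor's leading term divides it; move -7 to the remainder.
  normal form = -7.
The normal form is nonzero, so p ∉ I. Since p minus its normal form lies in I, I + (p) = I + (r) where r = -7; decide whether this ideal is the whole ring.
Here r = -7 is a nonzero constant, hence a unit: 1 ∈ I + (p), the Gröbner basis of I + (p) is {1}, and the enlarged system has no common solution — adjoining p is inconsistent.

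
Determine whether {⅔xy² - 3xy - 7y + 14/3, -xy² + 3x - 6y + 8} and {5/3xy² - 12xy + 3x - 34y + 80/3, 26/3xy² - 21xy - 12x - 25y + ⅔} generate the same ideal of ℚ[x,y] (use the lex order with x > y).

For a fixed monomial order, each ideal has a unique reduced Gröbner basis; comparing bases decides equality.
Buchberger on the first generating set:
f_1 = ⅔xy² - 3xy - 7y + 14/3, LT = xy².
f_2 = -xy² + 3x - 6y + 8, LT = xy².

S(f_1,f_2): lcm = xy². S = -9/2xy + 3x - 33/2y + 15.
  leading term xy: no divisor's leading term divides it; move -9/2xy to the remainder.
  leading term x: no divisor's leading term divides it; move 3x to the remainder.
  leading term y: no divisor's leading term divides it; move -33/2y to the remainder.
  leading term 1: no divisor's leading term divides it; move 15 to the remainder.
  remainder -9/2xy + 3x - 33/2y + 15 ≠ 0; add g_3 = -9/2xy + 3x - 33/2y + 15 to the basis.

S(f_1,g_3): lcm = xy². S = -23/6xy - 11/3y² - 43/6y + 7.
  leading term xy: subtract (23/27)·g_3 from -23/6xy - 11/3y² - 43/6y + 7 → -23/9x - 11/3y² + 62/9y - 52/9
  leading term x: no divisor's leading term divides it; move -23/9x to the remainder.
  leading term y²: no divisor's leading term divides it; move -11/3y² to the remainder.
  leading term y: no divisor's leading term divides it; move 62/9y to the remainder.
  leading term 1: no divisor's leading term divides it; move -52/9 to the remainder.
  remainder -23/9x - 11/3y² + 62/9y - 52/9 ≠ 0; add g_4 = -23/9x - 11/3y² + 62/9y - 52/9 to the basis.

S(f_1,g_4): lcm = xy². S = -9/2xy - 33/23y⁴ + 62/23y³ - 52/23y² - 21/2y + 7.
  leading term xy: subtract (1)·g_3 from -9/2xy - 33/23y⁴ + 62/23y³ - 52/23y² - 21/2y + 7 → -3x - 33/23y⁴ + 62/23y³ - 52/23y² + 6y - 8
  leading term x: subtract (27/23)·g_4 from -3x - 33/23y⁴ + 62/23y³ - 52/23y² + 6y - 8 → -33/23y⁴ + 62/23y³ + 47/23y² - 48/23y - 28/23
  leading term y⁴: no divisor's leading term divides it; move -33/23y⁴ to the remainder.
  leading term y³: no divisor's leading term divides it; move 62/23y³ to the remainder.
  leading term y²: no divisor's leading term divides it; move 47/23y² to the remainder.
  leading term y: no divisor's leading term divides it; move -48/23y to the remainder.
  leading term 1: no divisor's leading term divides it; move -28/23 to the remainder.
  remainder -33/23y⁴ + 62/23y³ + 47/23y² - 48/23y - 28/23 ≠ 0; add g_5 = -33/23y⁴ + 62/23y³ + 47/23y² - 48/23y - 28/23 to the basis.

S(g_3,g_4): lcm = xy. S = -⅔x - 33/23y³ + 62/23y² + 97/69y - 10/3.
  leading term x: subtract (6/23)·g_4 from -⅔x - 33/23y³ + 62/23y² + 97/69y - 10/3 → -33/23y³ + 84/23y² - 9/23y - 42/23
  leading term y³: no divisor's leading term divides it; move -33/23y³ to the remainder.
  leading term y²: no divisor's leading term divides it; move 84/23y² to the remainder.
  leading term y: no divisor's leading term divides it; move -9/23y to the remainder.
  leading term 1: no divisor's leading term divides it; move -42/23 to the remainder.
  remainder -33/23y³ + 84/23y² - 9/23y - 42/23 ≠ 0; add g_6 = -33/23y³ + 84/23y² - 9/23y - 42/23 to the basis.

The other S-polynomials (S(f_2,g_3), S(f_2,g_4), S(f_1,g_5), S(f_2,g_5), S(g_3,g_5), S(g_4,g_5), S(f_1,g_6), S(f_2,g_6), S(g_3,g_6), S(g_4,g_6), S(g_5,g_6)) all reduce to 0 modulo the current basis, so we have a Gröbner basis.
Inter-reduce: drop elements whose leading term is divisible by another's, tail-reduce, and make monic.
Reduced Gröbner basis: {x + 33/23y² - 62/23y + 52/23, y³ - 28/11y² + 3/11y + 14/11}.

Buchberger on the second generating set:
h_1 = 5/3xy² - 12xy + 3x - 34y + 80/3, LT = xy².
h_2 = 26/3xy² - 21xy - 12x - 25y + ⅔, LT = xy².

S(h_1,h_2): lcm = xy². S = -621/130xy + 207/65x - 2277/130y + 207/13.
  leading term xy: no divisor's leading term divides it; move -621/130xy to the remainder.
  leading term x: no divisor's leading term divides it; move 207/65x to the remainder.
  leading term y: no divisor's leading term divides it; move -2277/130y to the remainder.
  leading term 1: no divisor's leading term divides it; move 207/13 to the remainder.
  remainder -621/130xy + 207/65x - 2277/130y + 207/13 ≠ 0; add k_3 = -621/130xy + 207/65x - 2277/130y + 207/13 to the basis.

S(h_1,k_3): lcm = xy². S = -98/15xy + 9/5x - 11/3y² - 256/15y + 16.
  leading term xy: subtract (2548/1863)·k_3 from -98/15xy + 9/5x - 11/3y² - 256/15y + 16 → -23/9x - 11/3y² + 62/9y - 52/9
  leading term x: no divisor's leading term divides it; move -23/9x to the remainder.
  leading term y²: no divisor's leading term divides it; move -11/3y² to the remainder.
  leading term y: no divisor's leading term divides it; move 62/9y to the remainder.
  leading term 1: no divisor's leading term divides it; move -52/9 to the remainder.
  remainder -23/9x - 11/3y² + 62/9y - 52/9 ≠ 0; add k_4 = -23/9x - 11/3y² + 62/9y - 52/9 to the basis.

S(h_1,k_4): lcm = xy². S = -36/5xy + 9/5x - 33/23y⁴ + 62/23y³ - 52/23y² - 102/5y + 16.
  leading term xy: subtract (104/69)·k_3 from -36/5xy + 9/5x - 33/23y⁴ + 62/23y³ - 52/23y² - 102/5y + 16 → -3x - 33/23y⁴ + 62/23y³ - 52/23y² + 6y - 8
  leading term x: subtract (27/23)·k_4 from -3x - 33/23y⁴ + 62/23y³ - 52/23y² + 6y - 8 → -33/23y⁴ + 62/23y³ + 47/23y² - 48/23y - 28/23
  leading term y⁴: no divisor's leading term divides it; move -33/23y⁴ to the remainder.
  leading term y³: no divisor's leading term divides it; move 62/23y³ to the remainder.
  leading term y²: no divisor's leading term divides it; move 47/23y² to the remainder.
  leading term y: no divisor's leading term divides it; move -48/23y to the remainder.
  leading term 1: no divisor's leading term divides it; move -28/23 to the remainder.
  remainder -33/23y⁴ + 62/23y³ + 47/23y² - 48/23y - 28/23 ≠ 0; add k_5 = -33/23y⁴ + 62/23y³ + 47/23y² - 48/23y - 28/23 to the basis.

S(k_3,k_4): lcm = xy. S = -⅔x - 33/23y³ + 62/23y² + 97/69y - 10/3.
  leading term x: subtract (6/23)·k_4 from -⅔x - 33/23y³ + 62/23y² + 97/69y - 10/3 → -33/23y³ + 84/23y² - 9/23y - 42/23
  leading term y³: no divisor's leading term divides it; move -33/23y³ to the remainder.
  leading term y²: no divisor's leading term divides it; move 84/23y² to the remainder.
  leading term y: no divisor's leading term divides it; move -9/23y to the remainder.
  leading term 1: no divisor's leading term divides it; move -42/23 to the remainder.
  remainder -33/23y³ + 84/23y² - 9/23y - 42/23 ≠ 0; add k_6 = -33/23y³ + 84/23y² - 9/23y - 42/23 to the basis.

The other S-polynomials (S(h_2,k_3), S(h_2,k_4), S(h_1,k_5), S(h_2,k_5), S(k_3,k_5), S(k_4,k_5), S(h_1,k_6), S(h_2,k_6), S(k_3,k_6), S(k_4,k_6), S(k_5,k_6)) all reduce to 0 modulo the current basis, so we have a Gröbner basis.
Inter-reduce: drop elements whose leading term is divisible by another's, tail-reduce, and make monic.
Reduced Gröbner basis: {x + 33/23y² - 62/23y + 52/23, y³ - 28/11y² + 3/11y + 14/11}.

The two bases agree; hence the ideals are identical.

Yes, the ideals are equal.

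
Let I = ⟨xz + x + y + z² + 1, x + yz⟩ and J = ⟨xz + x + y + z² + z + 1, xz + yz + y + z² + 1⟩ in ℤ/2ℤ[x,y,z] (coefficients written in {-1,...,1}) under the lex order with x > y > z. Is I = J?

No, the ideals differ.

Since reduced Gröbner bases are canonical representatives of ideals under a given ordering, it suffices to compute and compare them.
Buchberger on the first generating set:
f_1 = xz + x + y + z² + 1, LT = xz.
f_2 = x + yz, LT = x.

S(f_1,f_2): lcm = xz. S = x + yz² + y + z² + 1.
  reduce S modulo (f_1, f_2):
  remainder yz² + yz + y + z² + 1 ≠ 0; add g_3 = yz² + yz + y + z² + 1 to the basis.

The other S-polynomials (S(f_1,g_3), S(f_2,g_3)) all reduce to 0 modulo the current basis, so we have a Gröbner basis.
Inter-reduce: drop elements whose leading term is divisible by another's, tail-reduce, and make monic.
Reduced Gröbner basis: {x + yz, yz² + yz + y + z² + 1}.

Buchberger on the second generating set:
h_1 = xz + x + y + z² + z + 1, LT = xz.
h_2 = xz + yz + y + z² + 1, LT = xz.

S(h_1,h_2): lcm = xz. S = x + yz + z.
  reduce S modulo (h_1, h_2):
  remainder x + yz + z ≠ 0; add k_3 = x + yz + z to the basis.

S(h_1,k_3): lcm = xz. S = x + yz² + y + z + 1.
  reduce S modulo (h_1, h_2, k_3):
  remainder yz² + yz + y + 1 ≠ 0; add k_4 = yz² + yz + y + 1 to the basis.

The other S-polynomials (S(h_2,k_3), S(h_1,k_4), S(h_2,k_4), S(k_3,k_4)) all reduce to 0 modulo the current basis, so we have a Gröbner basis.
Inter-reduce: drop elements whose leading term is divisible by another's, tail-reduce, and make monic.
Reduced Gröbner basis: {x + yz + z, yz² + yz + y + 1}.

Since the reduced bases disagree, the two ideals are not the same.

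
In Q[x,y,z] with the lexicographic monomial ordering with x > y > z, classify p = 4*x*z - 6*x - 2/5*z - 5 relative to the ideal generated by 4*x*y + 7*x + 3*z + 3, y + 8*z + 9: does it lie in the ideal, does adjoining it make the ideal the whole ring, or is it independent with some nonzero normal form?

First compute the reduced Gröbner basis of I by Buchberger's algorithm.
f_1 = 4*x*y + 7*x + 3*z + 3, LT = x*y.
f_2 = y + 8*z + 9, LT = y.

S(f_1,f_2): lcm = x*y. S = -8*x*z - 29/4*x + 3/4*z + 3/4.
  leading term x*z: no divisor's leading term divides it; move -8*x*z to the remainder.
  leading term x: no divisor's leading term divides it; move -29/4*x to the remainder.
  leading term z: no divisor's leading term divides it; move 3/4*z to the remainder.
  leading term 1: no divisor's leading term divides it; move 3/4 to the remainder.
  remainder -8*x*z - 29/4*x + 3/4*z + 3/4 ≠ 0; add h_3 = -8*x*z - 29/4*x + 3/4*z + 3/4 to the basis.

S(f_1,h_3): lcm = x*y*z. S = -29/32*x*y + 7/4*x*z + 3/32*y*z + 3/32*y + 3/4*z**2 + 3/4*z.
  leading term x*y: subtract (-29/128)·f_1 from -29/32*x*y + 7/4*x*z + 3/32*y*z + 3/32*y + 3/4*z**2 + 3/4*z → 7/4*x*z + 203/128*x + 3/32*y*z + 3/32*y + 3/4*z**2 + 183/128*z + 87/128
  leading term x*z: subtract (-7/32)·h_3 from 7/4*x*z + 203/128*x + 3/32*y*z + 3/32*y + 3/4*z**2 + 183/128*z + 87/128 → 3/32*y*z + 3/32*y + 3/4*z**2 + 51/32*z + 27/32
  leading term y*z: subtract (3/32*z)·f_2 from 3/32*y*z + 3/32*y + 3/4*z**2 + 51/32*z + 27/32 → 3/32*y + 3/4*z + 27/32
  leading term y: subtract (3/32)·f_2 from 3/32*y + 3/4*z + 27/32 → 0
  remainder 0.

S(f_2,h_3): leading monomials are coprime, so the S-polynomial reduces to 0 (Buchberger's first criterion).
Every S-polynomial of the final basis reduces to 0, so we have a Gröbner basis.
Inter-reduce: drop elements whose leading term is divisible by another's, tail-reduce, and make monic.
Reduced Gröbner basis: {x*z + 29/32*x - 3/32*z - 3/32, y + 8*z + 9}.
Label its elements g_1 = x*z + 29/32*x - 3/32*z - 3/32, g_2 = y + 8*z + 9.

Reduce p = 4*x*z - 6*x - 2/5*z - 5 modulo G:
  leading term x*z: subtract (4)·g_1 from 4*x*z - 6*x - 2/5*z - 5 → -77/8*x - 1/40*z - 37/8
  leading term x: no divisor's leading term divides it; move -77/8*x to the remainder.
  leading term z: no divisor's leading term divides it; move -1/40*z to the remainder.
  leading term 1: no divisor's leading term divides it; move -37/8 to the remainder.
  normal form = -77/8*x - 1/40*z - 37/8.
The normal form is nonzero, so p ∉ I. Since p minus its normal form lies in I, I + (p) = I + (r) where r = -77/8*x - 1/40*z - 37/8; decide whether this ideal is the whole ring.
Run Buchberger on G together with r (pairs among the g_i already reduce to 0 since G is a Gröbner basis):
g_1 = x*z + 29/32*x - 3/32*z - 3/32, LT = x*z.
g_2 = y + 8*z + 9, LT = y.
r = -77/8*x - 1/40*z - 37/8, LT = x.

S(g_1,g_2): leading monomials are coprime, so the S-polynomial reduces to 0 (Buchberger's first criterion).
S(g_1,r): lcm = x*z. S = 29/32*x - 1/385*z**2 - 1415/2464*z - 3/32.
  leading term x: subtract (-29/308)·r from 29/32*x - 1/385*z**2 - 1415/2464*z - 3/32 → -1/385*z**2 - 222/385*z - 163/308
  leading term z**2: no divisor's leading term divides it; move -1/385*z**2 to the remainder.
  leading term z: no divisor's leading term divides it; move -222/385*z to the remainder.
  leading term 1: no divisor's leading term divides it; move -163/308 to the remainder.
  remainder -1/385*z**2 - 222/385*z - 163/308 ≠ 0; add m_4 = -1/385*z**2 - 222/385*z - 163/308 to the basis.

S(g_2,r): leading monomials are coprime, so the S-polynomial reduces to 0 (Buchberger's first criterion).
S(g_1,m_4): lcm = x*z**2. S = -7075/32*x*z - 815/4*x - 3/32*z**2 - 3/32*z.
  leading term x*z: subtract (-7075/32)·g_1 from -7075/32*x*z - 815/4*x - 3/32*z**2 - 3/32*z → -3465/1024*x - 3/32*z**2 - 21321/1024*z - 21225/1024
  leading term x: subtract (45/128)·r from -3465/1024*x - 3/32*z**2 - 21321/1024*z - 21225/1024 → -3/32*z**2 - 333/16*z - 2445/128
  leading term z**2: subtract (1155/32)·m_4 from -3/32*z**2 - 333/16*z - 2445/128 → 0
  remainder 0.

S(g_2,m_4): leading monomials are coprime, so the S-polynomial reduces to 0 (Buchberger's first criterion).
S(r,m_4): leading monomials are coprime, so the S-polynomial reduces to 0 (Buchberger's first criterion).
Every S-polynomial of the final basis reduces to 0, so we have a Gröbner basis.
Inter-reduce: drop elements whose leading term is divisible by another's, tail-reduce, and make monic.
Reduced Gröbner basis: {x + 1/385*z + 37/77, y + 8*z + 9, z**2 + 222*z + 815/4}.
The reduced Gröbner basis of I + (p) is {x + 1/385*z + 37/77, y + 8*z + 9, z**2 + 222*z + 815/4} ≠ {1}, a proper ideal, so the enlarged system stays consistent: p is independent of I, with normal form -77/8*x - 1/40*z - 37/8.

The remainder on division by a Gröbner basis is unique — it is the normal form.

4*x*z - 6*x - 2/5*z - 5 is independent of I; its normal form modulo I is -77/8*x - 1/40*z - 37/8.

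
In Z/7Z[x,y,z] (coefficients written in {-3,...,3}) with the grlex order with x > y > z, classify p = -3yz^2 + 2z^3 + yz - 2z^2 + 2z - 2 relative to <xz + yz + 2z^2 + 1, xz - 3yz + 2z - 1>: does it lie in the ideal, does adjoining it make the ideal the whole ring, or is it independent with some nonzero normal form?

First compute the reduced Gröbner basis of I by Buchberger's algorithm.
f_1 = xz + yz + 2z^2 + 1, LT = xz.
f_2 = xz - 3yz + 2z - 1, LT = xz.

S(f_1,f_2): lcm = xz. S = -3yz + 2z^2 - 2z + 2.
  leading term yz: no divisor's leading term divides it; move -3yz to the remainder.
  leading term z^2: no divisor's leading term divides it; move 2z^2 to the remainder.
  leading term z: no divisor's leading term divides it; move -2z to the remainder.
  leading term 1: no divisor's leading term divides it; move 2 to the remainder.
  remainder -3yz + 2z^2 - 2z + 2 ≠ 0; add h_3 = -3yz + 2z^2 - 2z + 2 to the basis.

S(f_1,h_3): lcm = xyz. S = 3xz^2 + y^2z + 2yz^2 - 3xz + 3x + y.
  leading term xz^2: subtract (3z)·f_1 from 3xz^2 + y^2z + 2yz^2 - 3xz + 3x + y → y^2z - yz^2 + z^3 - 3xz + 3x + y - 3z
  leading term y^2z: subtract (2y)·h_3 from y^2z - yz^2 + z^3 - 3xz + 3x + y - 3z → 2yz^2 + z^3 - 3xz - 3yz + 3x - 3y - 3z
  leading term yz^2: subtract (-3z)·h_3 from 2yz^2 + z^3 - 3xz - 3yz + 3x - 3y - 3z → -3xz - 3yz + z^2 + 3x - 3y + 3z
  leading term xz: subtract (-3)·f_1 from -3xz - 3yz + z^2 + 3x - 3y + 3z → 3x - 3y + 3z + 3
  leading term x: no divisor's leading term divides it; move 3x to the remainder.
  leading term y: no divisor's leading term divides it; move -3y to the remainder.
  leading term z: no divisor's leading term divides it; move 3z to the remainder.
  leading term 1: no divisor's leading term divides it; move 3 to the remainder.
  remainder 3x - 3y + 3z + 3 ≠ 0; add h_4 = 3x - 3y + 3z + 3 to the basis.

The other S-polynomials (S(f_2,h_3), S(f_1,h_4), S(f_2,h_4), S(h_3,h_4)) all reduce to 0 modulo the current basis, so we have a Gröbner basis.
Inter-reduce: drop elements whose leading term is divisible by another's, tail-reduce, and make monic.
Reduced Gröbner basis: {yz - 3z^2 + 3z - 3, x - y + z + 1}.
Label its elements g_1 = yz - 3z^2 + 3z - 3, g_2 = x - y + z + 1.

Reduce p = -3yz^2 + 2z^3 + yz - 2z^2 + 2z - 2 modulo G:
  leading term yz^2: subtract (-3z)·g_1 from -3yz^2 + 2z^3 + yz - 2z^2 + 2z - 2 → yz - 2
  leading term yz: subtract (1)·g_1 from yz - 2 → 3z^2 - 3z + 1
  leading term z^2: no divisor's leading term divides it; move 3z^2 to the remainder.
  leading term z: no divisor's leading term divides it; move -3z to the remainder.
  leading term 1: no divisor's leading term divides it; move 1 to the remainder.
  normal form = 3z^2 - 3z + 1.
The normal form is nonzero, so p ∉ I. Since p minus its normal form lies in I, I + (p) = I + (r) where r = 3z^2 - 3z + 1; decide whether this ideal is the whole ring.
Run Buchberger on G together with r (pairs among the g_i already reduce to 0 since G is a Gröbner basis):
g_1 = yz - 3z^2 + 3z - 3, LT = yz.
g_2 = x - y + z + 1, LT = x.
r = 3z^2 - 3z + 1, LT = z^2.

S(g_1,r): lcm = yz^2. S = -3z^3 + yz + 3z^2 + 2y - 3z.
  leading term z^3: subtract (-z)·r from -3z^3 + yz + 3z^2 + 2y - 3z → yz + 2y - 2z
  leading term yz: subtract (1)·g_1 from yz + 2y - 2z → 3z^2 + 2y + 2z + 3
  leading term z^2: subtract (1)·r from 3z^2 + 2y + 2z + 3 → 2y - 2z + 2
  leading term y: no divisor's leading term divides it; move 2y to the remainder.
  leading term z: no divisor's leading term divides it; move -2z to the remainder.
  leading term 1: no divisor's leading term divides it; move 2 to the remainder.
  remainder 2y - 2z + 2 ≠ 0; add m_4 = 2y - 2z + 2 to the basis.

The other S-polynomials (S(g_1,g_2), S(g_2,r), S(g_1,m_4), S(g_2,m_4), S(r,m_4)) all reduce to 0 modulo the current basis, so we have a Gröbner basis.
Inter-reduce: drop elements whose leading term is divisible by another's, tail-reduce, and make monic.
Reduced Gröbner basis: {z^2 - z - 2, x + 2, y - z + 1}.
The reduced Gröbner basis of I + (p) is {z^2 - z - 2, x + 2, y - z + 1} ≠ {1}, a proper ideal, so the enlarged system stays consistent: p is independent of I, with normal form 3z^2 - 3z + 1.

Ideal membership is decidable via reduction modulo a Gröbner basis.

-3yz^2 + 2z^3 + yz - 2z^2 + 2z - 2 is independent of I; its normal form modulo I is 3z^2 - 3z + 1.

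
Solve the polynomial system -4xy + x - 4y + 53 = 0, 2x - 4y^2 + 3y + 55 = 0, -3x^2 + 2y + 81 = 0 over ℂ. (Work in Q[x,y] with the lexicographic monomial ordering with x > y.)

{(-5, -3)}

Compute a lex Gröbner basis by Buchberger's algorithm.
f_1 = -4xy + x - 4y + 53, LT = xy.
f_2 = 2x - 4y^2 + 3y + 55, LT = x.
f_3 = -3x^2 + 2y + 81, LT = x^2.

S(f_1,f_2): lcm = xy. S = -1/4x + 2y^3 - 3/2y^2 - 53/2y - 53/4.
  reduce S modulo (f_1, f_2, f_3):
  remainder 2y^3 - 2y^2 - 209/8y - 51/8 ≠ 0; add h_4 = 2y^3 - 2y^2 - 209/8y - 51/8 to the basis.

S(f_1,f_3): lcm = x^2y. S = -1/4x^2 + xy - 53/4x + 2/3y^2 + 27y.
  reduce S modulo (f_1, f_2, f_3, h_4):
  remainder -263/24y^2 + 903/32y + 5865/32 ≠ 0; add h_5 = -263/24y^2 + 903/32y + 5865/32 to the basis.

S(f_2,f_3): lcm = x^2. S = -2xy^2 + 3/2xy + 55/2x + 2/3y + 27.
  reduce S modulo (f_1, f_2, f_3, h_4, h_5):
  remainder 62812/789y + 62812/263 ≠ 0; add h_6 = 62812/789y + 62812/263 to the basis.

The other S-polynomials (S(f_1,h_4), S(f_2,h_4), S(f_3,h_4), S(f_1,h_5), S(f_2,h_5), S(f_3,h_5), S(h_4,h_5), S(f_1,h_6), S(f_2,h_6), S(f_3,h_6), S(h_4,h_6), S(h_5,h_6)) all reduce to 0 modulo the current basis, so we have a Gröbner basis.
Inter-reduce: drop elements whose leading term is divisible by another's, tail-reduce, and make monic.
Reduced Gröbner basis: {x + 5, y + 3}.

Since the basis is lex-ordered, y + 3 is univariate in y. Its roots are {-3}. Back-substituting each root into the other basis elements fixes the other coordinates.
  y = -3: the earlier basis element becomes x + 5 = 0, giving x = -5 — point (-5, -3).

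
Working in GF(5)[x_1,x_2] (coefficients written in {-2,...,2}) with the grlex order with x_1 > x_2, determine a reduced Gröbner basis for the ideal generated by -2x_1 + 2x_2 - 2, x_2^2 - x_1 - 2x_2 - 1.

f_1 = -2x_1 + 2x_2 - 2, LT = x_1.
f_2 = x_2^2 - x_1 - 2x_2 - 1, LT = x_2^2.

The S-polynomials (S(f_1,f_2)) all reduce to 0 modulo the current basis, so we have a Gröbner basis.

G = {x_2^2 + 2x_2, x_1 - x_2 + 1}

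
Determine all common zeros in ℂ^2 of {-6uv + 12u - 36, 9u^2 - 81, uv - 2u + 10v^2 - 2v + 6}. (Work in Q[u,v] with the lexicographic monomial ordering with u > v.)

Compute a lex Gröbner basis by Buchberger's algorithm.
f_1 = -6uv + 12u - 36, LT = uv.
f_2 = 9u^2 - 81, LT = u^2.
f_3 = uv - 2u + 10v^2 - 2v + 6, LT = uv.

S(f_1,f_2): lcm = u^2v. S = -2u^2 + 6u + 9v.
  reduce S modulo (f_1, f_2, f_3):
  remainder 6u + 9v - 18 ≠ 0; add h_4 = 6u + 9v - 18 to the basis.

S(f_1,f_3): lcm = uv. S = -10v^2 + 2v.
  reduce S modulo (f_1, f_2, f_3, h_4):
  remainder -10v^2 + 2v ≠ 0; add h_5 = -10v^2 + 2v to the basis.

S(f_2,f_3): lcm = u^2v. S = 2u^2 - 10uv^2 + 2uv - 6u - 9v.
  reduce S modulo (f_1, f_2, f_3, h_4, h_5):
  remainder 114v ≠ 0; add h_6 = 114v to the basis.

The other S-polynomials (S(f_1,h_4), S(f_2,h_4), S(f_3,h_4), S(f_1,h_5), S(f_2,h_5), S(f_3,h_5), S(h_4,h_5), S(f_1,h_6), S(f_2,h_6), S(f_3,h_6), S(h_4,h_6), S(h_5,h_6)) all reduce to 0 modulo the current basis, so we have a Gröbner basis.
Inter-reduce: drop elements whose leading term is divisible by another's, tail-reduce, and make monic.
Reduced Gröbner basis: {u - 3, v}.

Elimination: the polynomial v lies in the elimination ideal for v, so v ∈ {0}. For each such v, the remaining basis elements (now univariate) give the rest of the solution.
  v = 0: the earlier basis element becomes u - 3 = 0, giving u = 3 — point (3, 0).

{(3, 0)}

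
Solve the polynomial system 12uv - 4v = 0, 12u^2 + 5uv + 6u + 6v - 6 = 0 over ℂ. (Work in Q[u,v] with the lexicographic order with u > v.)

{(-1, 0), (1/2, 0), (1/3, 8/23)}

Compute a lex Gröbner basis by Buchberger's algorithm.
f_1 = 12uv - 4v, LT = uv.
f_2 = 12u^2 + 5uv + 6u + 6v - 6, LT = u^2.

S(f_1,f_2): lcm = u^2v. S = -5/12uv^2 - 5/6uv - 1/2v^2 + 1/2v.
  reduce S modulo (f_1, f_2):
  remainder -23/36v^2 + 2/9v ≠ 0; add h_3 = -23/36v^2 + 2/9v to the basis.

The other S-polynomials (S(f_1,h_3), S(f_2,h_3)) all reduce to 0 modulo the current basis, so we have a Gröbner basis.
Inter-reduce: drop elements whose leading term is divisible by another's, tail-reduce, and make monic.
Reduced Gröbner basis: {u^2 + 1/2u + 23/36v - 1/2, uv - 1/3v, v^2 - 8/23v}.

Since the basis is lex-ordered, v^2 - 8/23v is univariate in v. Its roots are {0, 8/23}. Back-substituting each root into the other basis elements fixes the other coordinates.
  v = 0: the earlier basis element becomes u^2 + 1/2u - 1/2 = 0, giving u = -1, 1/2 — points (-1, 0), (1/2, 0).
  v = 8/23: the earlier basis elements become u^2 + 1/2u - 5/18 = 0; 8/23u - 8/69 = 0, giving u = 1/3 — point (1/3, 8/23).
This is the nonlinear analogue of row-reducing a linear system.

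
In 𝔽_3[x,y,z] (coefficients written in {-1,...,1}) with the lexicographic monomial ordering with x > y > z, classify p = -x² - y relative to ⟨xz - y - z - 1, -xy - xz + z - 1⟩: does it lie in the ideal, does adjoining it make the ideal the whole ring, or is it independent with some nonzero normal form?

-x² - y is independent of I; its normal form modulo I is -x² - y.

First compute the reduced Gröbner basis of I by Buchberger's algorithm.
f_1 = xz - y - z - 1, LT = xz.
f_2 = -xy - xz + z - 1, LT = xy.

S(f_1,f_2): lcm = xyz. S = -xz² - y² - yz - y + z² - z.
  leading term xz²: subtract (-z)·f_1 from -xz² - y² - yz - y + z² - z → -y² + yz - y + z
  leading term y²: no divisor's leading term divides it; move -y² to the remainder.
  leading term yz: no divisor's leading term divides it; move yz to the remainder.
  leading term y: no divisor's leading term divides it; move -y to the remainder.
  leading term z: no divisor's leading term divides it; move z to the remainder.
  remainder -y² + yz - y + z ≠ 0; add h_3 = -y² + yz - y + z to the basis.

The other S-polynomials (S(f_1,h_3), S(f_2,h_3)) all reduce to 0 modulo the current basis, so we have a Gröbner basis.
Inter-reduce: drop elements whose leading term is divisible by another's, tail-reduce, and make monic.
Reduced Gröbner basis: {xy + y - 1, xz - y - z - 1, y² - yz + y - z}.
Label its elements g_1 = xy + y - 1, g_2 = xz - y - z - 1, g_3 = y² - yz + y - z.

Reduce p = -x² - y modulo G:
  leading term x²: no divisor's leading term divides it; move -x² to the remainder.
  leading term y: no divisor's leading term divides it; move -y to the remainder.
  normal form = -x² - y.
The normal form is nonzero, so p ∉ I. Since p minus its normal form lies in I, I + (p) = I + (r) where r = -x² - y; decide whether this ideal is the whole ring.
Run Buchberger on G together with r (pairs among the g_i already reduce to 0 since G is a Gröbner basis):
g_1 = xy + y - 1, LT = xy.
g_2 = xz - y - z - 1, LT = xz.
g_3 = y² - yz + y - z, LT = y².
r = -x² - y, LT = x².

S(g_1,r): lcm = x²y. S = xy - x - y².
  leading term xy: subtract (1)·g_1 from xy - x - y² → -x - y² - y + 1
  leading term x: no divisor's leading term divides it; move -x to the remainder.
  leading term y²: subtract (-1)·g_3 from -y² - y + 1 → -yz - z + 1
  leading term yz: no divisor's leading term divides it; move -yz to the remainder.
  leading term z: no divisor's leading term divides it; move -z to the remainder.
  leading term 1: no divisor's leading term divides it; move 1 to the remainder.
  remainder -x - yz - z + 1 ≠ 0; add m_5 = -x - yz - z + 1 to the basis.

S(g_1,m_5): lcm = xy. S = -y²z - yz - y - 1.
  leading term y²z: subtract (-z)·g_3 from -y²z - yz - y - 1 → -yz² - y - z² - 1
  leading term yz²: no divisor's leading term divides it; move -yz² to the remainder.
  leading term y: no divisor's leading term divides it; move -y to the remainder.
  leading term z²: no divisor's leading term divides it; move -z² to the remainder.
  leading term 1: no divisor's leading term divides it; move -1 to the remainder.
  remainder -yz² - y - z² - 1 ≠ 0; add m_6 = -yz² - y - z² - 1 to the basis.

The other S-polynomials (S(g_1,g_2), S(g_1,g_3), S(g_2,g_3), S(g_2,r), S(g_3,r), S(g_2,m_5), S(g_3,m_5), S(r,m_5), S(g_1,m_6), S(g_2,m_6), S(g_3,m_6), S(r,m_6), S(m_5,m_6)) all reduce to 0 modulo the current basis, so we have a Gröbner basis.
Inter-reduce: drop elements whose leading term is divisible by another's, tail-reduce, and make monic.
Reduced Gröbner basis: {x + yz + z - 1, y² - yz + y - z, yz² + y + z² + 1}.
The reduced Gröbner basis of I + (p) is {x + yz + z - 1, y² - yz + y - z, yz² + y + z² + 1} ≠ {1}, a proper ideal, so the enlarged system stays consistent: p is independent of I, with normal form -x² - y.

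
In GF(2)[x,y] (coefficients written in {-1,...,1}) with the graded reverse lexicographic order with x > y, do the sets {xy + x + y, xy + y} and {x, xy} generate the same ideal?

Since reduced Gröbner bases are canonical representatives of ideals under a given ordering, it suffices to compute and compare them.
Buchberger on the first generating set:
f_1 = xy + x + y, LT = xy.
f_2 = xy + y, LT = xy.

S(f_1,f_2): lcm = xy. S = x.
  reduce S modulo (f_1, f_2):
  remainder x ≠ 0; add g_3 = x to the basis.

S(f_1,g_3): lcm = xy. S = x + y.
  reduce S modulo (f_1, f_2, g_3):
  remainder y ≠ 0; add g_4 = y to the basis.

The other S-polynomials (S(f_2,g_3), S(f_1,g_4), S(f_2,g_4), S(g_3,g_4)) all reduce to 0 modulo the current basis, so we have a Gröbner basis.
Inter-reduce: drop elements whose leading term is divisible by another's, tail-reduce, and make monic.
Reduced Gröbner basis: {x, y}.

Buchberger on the second generating set:
h_1 = x, LT = x.
h_2 = xy, LT = xy.

The S-polynomials (S(h_1,h_2)) all reduce to 0 modulo the current basis, so we have a Gröbner basis.
Inter-reduce: drop elements whose leading term is divisible by another's, tail-reduce, and make monic.
Reduced Gröbner basis: {x}.

Since the reduced bases disagree, the two ideals are not the same.

No, the ideals differ.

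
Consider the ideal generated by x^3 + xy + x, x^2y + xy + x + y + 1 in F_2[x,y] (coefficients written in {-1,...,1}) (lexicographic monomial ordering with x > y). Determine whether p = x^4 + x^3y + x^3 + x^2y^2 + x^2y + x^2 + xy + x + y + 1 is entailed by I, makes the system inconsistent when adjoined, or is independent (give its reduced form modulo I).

First compute the reduced Gröbner basis of I by Buchberger's algorithm.
f_1 = x^3 + xy + x, LT = x^3.
f_2 = x^2y + xy + x + y + 1, LT = x^2y.

S(f_1,f_2): lcm = x^3y. S = x^2y + x^2 + xy^2 + x.
  leading term x^2y: subtract (1)·f_2 from x^2y + x^2 + xy^2 + x → x^2 + xy^2 + xy + y + 1
  leading term x^2: no divisor's leading term divides it; move x^2 to the remainder.
  leading term xy^2: no divisor's leading term divides it; move xy^2 to the remainder.
  leading term xy: no divisor's leading term divides it; move xy to the remainder.
  leading term y: no divisor's leading term divides it; move y to the remainder.
  leading term 1: no divisor's leading term divides it; move 1 to the remainder.
  remainder x^2 + xy^2 + xy + y + 1 ≠ 0; add h_3 = x^2 + xy^2 + xy + y + 1 to the basis.

S(f_1,h_3): lcm = x^3. S = x^2y^2 + x^2y.
  leading term x^2y^2: subtract (y)·f_2 from x^2y^2 + x^2y → x^2y + xy^2 + xy + y^2 + y
  leading term x^2y: subtract (1)·f_2 from x^2y + xy^2 + xy + y^2 + y → xy^2 + x + y^2 + 1
  leading term xy^2: no divisor's leading term divides it; move xy^2 to the remainder.
  leading term x: no divisor's leading term divides it; move x to the remainder.
  leading term y^2: no divisor's leading term divides it; move y^2 to the remainder.
  leading term 1: no divisor's leading term divides it; move 1 to the remainder.
  remainder xy^2 + x + y^2 + 1 ≠ 0; add h_4 = xy^2 + x + y^2 + 1 to the basis.

S(f_2,h_3): lcm = x^2y. S = xy^3 + xy^2 + xy + x + y^2 + 1.
  leading term xy^3: subtract (y)·h_4 from xy^3 + xy^2 + xy + x + y^2 + 1 → xy^2 + x + y^3 + y^2 + y + 1
  leading term xy^2: subtract (1)·h_4 from xy^2 + x + y^3 + y^2 + y + 1 → y^3 + y
  leading term y^3: no divisor's leading term divides it; move y^3 to the remainder.
  leading term y: no divisor's leading term divides it; move y to the remainder.
  remainder y^3 + y ≠ 0; add h_5 = y^3 + y to the basis.

The other S-polynomials (S(f_1,h_4), S(f_2,h_4), S(h_3,h_4), S(f_1,h_5), S(f_2,h_5), S(h_3,h_5), S(h_4,h_5)) all reduce to 0 modulo the current basis, so we have a Gröbner basis.
Inter-reduce: drop elements whose leading term is divisible by another's, tail-reduce, and make monic.
Reduced Gröbner basis: {x^2 + xy + x + y^2 + y, xy^2 + x + y^2 + 1, y^3 + y}.
Label its elements g_1 = x^2 + xy + x + y^2 + y, g_2 = xy^2 + x + y^2 + 1, g_3 = y^3 + y.

Reduce p = x^4 + x^3y + x^3 + x^2y^2 + x^2y + x^2 + xy + x + y + 1 modulo G:
  leading term x^4: subtract (x^2)·g_1 from x^4 + x^3y + x^3 + x^2y^2 + x^2y + x^2 + xy + x + y + 1 → x^2 + xy + x + y + 1
  leading term x^2: subtract (1)·g_1 from x^2 + xy + x + y + 1 → y^2 + 1
  leading term y^2: no divisor's leading term divides it; move y^2 to the remainder.
  leading term 1: no divisor's leading term divides it; move 1 to the remainder.
  normal form = y^2 + 1.
The normal form is nonzero, so p ∉ I. Since p minus its normal form lies in I, I + (p) = I + (r) where r = y^2 + 1; decide whether this ideal is the whole ring.
Run Buchberger on G together with r (pairs among the g_i already reduce to 0 since G is a Gröbner basis):
g_1 = x^2 + xy + x + y^2 + y, LT = x^2.
g_2 = xy^2 + x + y^2 + 1, LT = xy^2.
g_3 = y^3 + y, LT = y^3.
r = y^2 + 1, LT = y^2.

The S-polynomials (S(g_1,g_2), S(g_1,g_3), S(g_1,r), S(g_2,g_3), S(g_2,r), S(g_3,r)) all reduce to 0 modulo the current basis, so we have a Gröbner basis.
Inter-reduce: drop elements whose leading term is divisible by another's, tail-reduce, and make monic.
Reduced Gröbner basis: {x^2 + xy + x + y + 1, y^2 + 1}.
The reduced Gröbner basis of I + (p) is {x^2 + xy + x + y + 1, y^2 + 1} ≠ {1}, a proper ideal, so the enlarged system stays consistent: p is independent of I, with normal form y^2 + 1.

x^4 + x^3y + x^3 + x^2y^2 + x^2y + x^2 + xy + x + y + 1 is independent of I; its normal form modulo I is y^2 + 1.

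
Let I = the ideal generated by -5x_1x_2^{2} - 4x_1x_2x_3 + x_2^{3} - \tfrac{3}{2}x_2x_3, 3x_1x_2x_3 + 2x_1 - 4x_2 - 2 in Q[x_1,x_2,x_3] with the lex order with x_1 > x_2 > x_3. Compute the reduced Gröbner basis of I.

G = {x_1x_2 + \tfrac{4}{5}x_1x_3 + \tfrac{3}{10}x_2^{3}x_3 - 2x_2^{2} - \tfrac{9}{20}x_2x_3^{2} - \tfrac{8}{5}x_2x_3 - x_2 - \tfrac{4}{5}x_3, x_1x_3^{2} - \tfrac{5}{6}x_1 + \tfrac{3}{8}x_2^{3}x_3^{2} - \tfrac{5}{2}x_2^{2}x_3 - \tfrac{9}{16}x_2x_3^{3} - 2x_2x_3^{2} - \tfrac{5}{4}x_2x_3 + \tfrac{5}{3}x_2 - x_3^{2} + \tfrac{5}{6}, x_2^{4}x_3 - 6x_2^{3} - \tfrac{3}{2}x_2^{2}x_3^{2} - \tfrac{16}{3}x_2^{2}x_3 - \tfrac{10}{3}x_2^{2} - \tfrac{11}{3}x_2x_3}

The reduced Gröbner basis is the canonical form of the ideal for this ordering.

f_1 = -5x_1x_2^{2} - 4x_1x_2x_3 + x_2^{3} - \tfrac{3}{2}x_2x_3, LT = x_1x_2^{2}.
f_2 = 3x_1x_2x_3 + 2x_1 - 4x_2 - 2, LT = x_1x_2x_3.

S(f_1,f_2): lcm = x_1x_2^{2}x_3. S = \tfrac{4}{5}x_1x_2x_3^{2} - \tfrac{2}{3}x_1x_2 - \tfrac{1}{5}x_2^{3}x_3 + \tfrac{4}{3}x_2^{2} + \tfrac{3}{10}x_2x_3^{2} + \tfrac{2}{3}x_2.
  leading term x_1x_2x_3^{2}: subtract (\tfrac{4}{15}x_3)·f_2 from \tfrac{4}{5}x_1x_2x_3^{2} - \tfrac{2}{3}x_1x_2 - \tfrac{1}{5}x_2^{3}x_3 + \tfrac{4}{3}x_2^{2} + \tfrac{3}{10}x_2x_3^{2} + \tfrac{2}{3}x_2 → -\tfrac{2}{3}x_1x_2 - \tfrac{8}{15}x_1x_3 - \tfrac{1}{5}x_2^{3}x_3 + \tfrac{4}{3}x_2^{2} + \tfrac{3}{10}x_2x_3^{2} + \tfrac{16}{15}x_2x_3 + \tfrac{2}{3}x_2 + \tfrac{8}{15}x_3
  leading term x_1x_2: no divisor's leading term divides it; move -\tfrac{2}{3}x_1x_2 to the remainder.
  leading term x_1x_3: no divisor's leading term divides it; move -\tfrac{8}{15}x_1x_3 to the remainder.
  leading term x_2^{3}x_3: no divisor's leading term divides it; move -\tfrac{1}{5}x_2^{3}x_3 to the remainder.
  leading term x_2^{2}: no divisor's leading term divides it; move \tfrac{4}{3}x_2^{2} to the remainder.
  leading term x_2x_3^{2}: no divisor's leading term divides it; move \tfrac{3}{10}x_2x_3^{2} to the remainder.
  leading term x_2x_3: no divisor's leading term divides it; move \tfrac{16}{15}x_2x_3 to the remainder.
  leading term x_2: no divisor's leading term divides it; move \tfrac{2}{3}x_2 to the remainder.
  leading term x_3: no divisor's leading term divides it; move \tfrac{8}{15}x_3 to the remainder.
  remainder -\tfrac{2}{3}x_1x_2 - \tfrac{8}{15}x_1x_3 - \tfrac{1}{5}x_2^{3}x_3 + \tfrac{4}{3}x_2^{2} + \tfrac{3}{10}x_2x_3^{2} + \tfrac{16}{15}x_2x_3 + \tfrac{2}{3}x_2 + \tfrac{8}{15}x_3 ≠ 0; add g_3 = -\tfrac{2}{3}x_1x_2 - \tfrac{8}{15}x_1x_3 - \tfrac{1}{5}x_2^{3}x_3 + \tfrac{4}{3}x_2^{2} + \tfrac{3}{10}x_2x_3^{2} + \tfrac{16}{15}x_2x_3 + \tfrac{2}{3}x_2 + \tfrac{8}{15}x_3 to the basis.

S(f_1,g_3): lcm = x_1x_2^{2}. S = -\tfrac{3}{10}x_2^{4}x_3 + \tfrac{9}{5}x_2^{3} + \tfrac{9}{20}x_2^{2}x_3^{2} + \tfrac{8}{5}x_2^{2}x_3 + x_2^{2} + \tfrac{11}{10}x_2x_3.
  leading term x_2^{4}x_3: no divisor's leading term divides it; move -\tfrac{3}{10}x_2^{4}x_3 to the remainder.
  leading term x_2^{3}: no divisor's leading term divides it; move \tfrac{9}{5}x_2^{3} to the remainder.
  leading term x_2^{2}x_3^{2}: no divisor's leading term divides it; move \tfrac{9}{20}x_2^{2}x_3^{2} to the remainder.
  leading term x_2^{2}x_3: no divisor's leading term divides it; move \tfrac{8}{5}x_2^{2}x_3 to the remainder.
  leading term x_2^{2}: no divisor's leading term divides it; move x_2^{2} to the remainder.
  leading term x_2x_3: no divisor's leading term divides it; move \tfrac{11}{10}x_2x_3 to the remainder.
  remainder -\tfrac{3}{10}x_2^{4}x_3 + \tfrac{9}{5}x_2^{3} + \tfrac{9}{20}x_2^{2}x_3^{2} + \tfrac{8}{5}x_2^{2}x_3 + x_2^{2} + \tfrac{11}{10}x_2x_3 ≠ 0; add g_4 = -\tfrac{3}{10}x_2^{4}x_3 + \tfrac{9}{5}x_2^{3} + \tfrac{9}{20}x_2^{2}x_3^{2} + \tfrac{8}{5}x_2^{2}x_3 + x_2^{2} + \tfrac{11}{10}x_2x_3 to the basis.

S(f_2,g_3): lcm = x_1x_2x_3. S = -\tfrac{4}{5}x_1x_3^{2} + \tfrac{2}{3}x_1 - \tfrac{3}{10}x_2^{3}x_3^{2} + 2x_2^{2}x_3 + \tfrac{9}{20}x_2x_3^{3} + \tfrac{8}{5}x_2x_3^{2} + x_2x_3 - \tfrac{4}{3}x_2 + \tfrac{4}{5}x_3^{2} - \tfrac{2}{3}.
  leading term x_1x_3^{2}: no divisor's leading term divides it; move -\tfrac{4}{5}x_1x_3^{2} to the remainder.
  leading term x_1: no divisor's leading term divides it; move \tfrac{2}{3}x_1 to the remainder.
  leading term x_2^{3}x_3^{2}: no divisor's leading term divides it; move -\tfrac{3}{10}x_2^{3}x_3^{2} to the remainder.
  leading term x_2^{2}x_3: no divisor's leading term divides it; move 2x_2^{2}x_3 to the remainder.
  leading term x_2x_3^{3}: no divisor's leading term divides it; move \tfrac{9}{20}x_2x_3^{3} to the remainder.
  leading term x_2x_3^{2}: no divisor's leading term divides it; move \tfrac{8}{5}x_2x_3^{2} to the remainder.
  leading term x_2x_3: no divisor's leading term divides it; move x_2x_3 to the remainder.
  leading term x_2: no divisor's leading term divides it; move -\tfrac{4}{3}x_2 to the remainder.
  leading term x_3^{2}: no divisor's leading term divides it; move \tfrac{4}{5}x_3^{2} to the remainder.
  leading term 1: no divisor's leading term divides it; move -\tfrac{2}{3} to the remainder.
  remainder -\tfrac{4}{5}x_1x_3^{2} + \tfrac{2}{3}x_1 - \tfrac{3}{10}x_2^{3}x_3^{2} + 2x_2^{2}x_3 + \tfrac{9}{20}x_2x_3^{3} + \tfrac{8}{5}x_2x_3^{2} + x_2x_3 - \tfrac{4}{3}x_2 + \tfrac{4}{5}x_3^{2} - \tfrac{2}{3} ≠ 0; add g_5 = -\tfrac{4}{5}x_1x_3^{2} + \tfrac{2}{3}x_1 - \tfrac{3}{10}x_2^{3}x_3^{2} + 2x_2^{2}x_3 + \tfrac{9}{20}x_2x_3^{3} + \tfrac{8}{5}x_2x_3^{2} + x_2x_3 - \tfrac{4}{3}x_2 + \tfrac{4}{5}x_3^{2} - \tfrac{2}{3} to the basis.

The other S-polynomials (S(f_1,g_4), S(f_2,g_4), S(g_3,g_4), S(f_1,g_5), S(f_2,g_5), S(g_3,g_5), S(g_4,g_5)) all reduce to 0 modulo the current basis, so we have a Gröbner basis.
Inter-reduce: drop elements whose leading term is divisible by another's, tail-reduce, and make monic.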